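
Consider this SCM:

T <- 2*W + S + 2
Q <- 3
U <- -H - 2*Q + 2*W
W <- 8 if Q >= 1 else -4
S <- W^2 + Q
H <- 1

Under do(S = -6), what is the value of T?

12

The intervention breaks the incoming arrows to S: S <- W^2 + Q no longer applies, and S = -6.
W = 8 if Q >= 1 else -4  [with Q=3]  = 8
T = 2*W + S + 2  [with W=8, S=-6]  = 12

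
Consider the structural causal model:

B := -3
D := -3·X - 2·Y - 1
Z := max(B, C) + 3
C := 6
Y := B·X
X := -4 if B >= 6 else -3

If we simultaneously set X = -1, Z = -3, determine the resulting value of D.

-4

The joint intervention fixes X = -1, Z = -3, removing each variable's own equation.
Y = B·X  [with B=-3, X=-1]  = 3
D = -3·X - 2·Y - 1  [with X=-1, Y=3]  = -4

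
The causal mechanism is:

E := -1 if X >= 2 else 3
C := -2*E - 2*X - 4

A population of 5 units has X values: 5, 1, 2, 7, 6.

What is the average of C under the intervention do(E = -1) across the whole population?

The intervention sets E=-1 in all 5 units regardless of X. Recomputing C per unit gives -12, -4, -6, -16, -14; average -10.4.

-10.4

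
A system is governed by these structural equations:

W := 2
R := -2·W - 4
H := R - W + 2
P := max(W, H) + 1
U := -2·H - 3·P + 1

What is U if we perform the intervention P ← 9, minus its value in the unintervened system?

-18

Intervening sets P = 9 and removes its equation (P := max(W, H) + 1).
R = -2·W - 4  [with W=2]  = -8
H = R - W + 2  [with R=-8, W=2]  = -8
U = -2·H - 3·P + 1  [with H=-8, P=9]  = -10
Without intervention: R = -2·W - 4  [with W=2]  = -8; H = R - W + 2  [with R=-8, W=2]  = -8; P = max(W, H) + 1  [with W=2, H=-8]  = 3; U = -2·H - 3·P + 1  [with H=-8, P=3]  = 8.
Change = -10 − 8 = -18.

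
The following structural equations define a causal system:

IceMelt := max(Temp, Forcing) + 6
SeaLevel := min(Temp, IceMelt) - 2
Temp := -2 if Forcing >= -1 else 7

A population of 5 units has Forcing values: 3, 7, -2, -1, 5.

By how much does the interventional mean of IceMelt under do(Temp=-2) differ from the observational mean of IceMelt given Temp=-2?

-1.1

The intervention sets Temp=-2 in all 5 units regardless of Forcing. Recomputing IceMelt per unit gives 9, 13, 4, 5, 11; average 8.4.
Conditioning on Temp=-2 selects the 4 unit(s) with Forcing ∈ {3, 7, -1, 5}. Their IceMelt values: 9, 13, 5, 11. Mean = 9.5.
Difference = 8.4 − 9.5 = -1.1.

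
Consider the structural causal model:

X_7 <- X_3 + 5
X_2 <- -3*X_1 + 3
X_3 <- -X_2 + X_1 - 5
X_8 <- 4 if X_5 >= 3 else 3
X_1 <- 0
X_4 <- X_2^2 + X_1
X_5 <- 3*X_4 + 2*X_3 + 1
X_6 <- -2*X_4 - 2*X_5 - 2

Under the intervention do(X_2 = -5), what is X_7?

5

Under do(X_2=-5), the mechanism X_2 <- -3*X_1 + 3 is discarded; X_2 is fixed at -5.
X_3 = -X_2 + X_1 - 5  [with X_2=-5, X_1=0]  = 0
X_7 = X_3 + 5  [with X_3=0]  = 5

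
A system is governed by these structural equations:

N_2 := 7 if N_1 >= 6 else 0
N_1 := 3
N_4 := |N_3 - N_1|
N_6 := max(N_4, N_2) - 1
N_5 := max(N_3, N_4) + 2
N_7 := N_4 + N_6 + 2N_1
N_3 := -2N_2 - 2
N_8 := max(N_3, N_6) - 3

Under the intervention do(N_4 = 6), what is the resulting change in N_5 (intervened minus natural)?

1

Intervening sets N_4 = 6 and removes its equation (N_4 := |N_3 - N_1|).
N_2 = 7 if N_1 >= 6 else 0  [with N_1=3]  = 0
N_3 = -2N_2 - 2  [with N_2=0]  = -2
N_5 = max(N_3, N_4) + 2  [with N_3=-2, N_4=6]  = 8
Without intervention: N_2 = 7 if N_1 >= 6 else 0  [with N_1=3]  = 0; N_3 = -2N_2 - 2  [with N_2=0]  = -2; N_4 = |N_3 - N_1|  [with N_3=-2, N_1=3]  = 5; N_5 = max(N_3, N_4) + 2  [with N_3=-2, N_4=5]  = 7.
Change = 8 − 7 = 1.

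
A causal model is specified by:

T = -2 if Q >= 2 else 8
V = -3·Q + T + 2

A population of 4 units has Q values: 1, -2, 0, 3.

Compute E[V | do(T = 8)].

8.5

Under do(T=8), T's equation is replaced by T=8 for every unit. Per-unit V: 7, 16, 10, 1. Mean = 8.5.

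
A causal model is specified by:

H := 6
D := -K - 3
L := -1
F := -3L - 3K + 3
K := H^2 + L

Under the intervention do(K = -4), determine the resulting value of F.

do(K=-4) replaces the equation K := H^2 + L with the constant K = -4.
F = -3L - 3K + 3  [with L=-1, K=-4]  = 18

18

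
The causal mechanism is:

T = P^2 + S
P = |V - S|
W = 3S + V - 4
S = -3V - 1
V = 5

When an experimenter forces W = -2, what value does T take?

The intervention breaks the incoming arrows to W: W = 3S + V - 4 no longer applies, and W = -2.
Since T is not a descendant of the intervened variable, it is unaffected.
S = -3V - 1  [with V=5]  = -16
P = |V - S|  [with V=5, S=-16]  = 21
T = P^2 + S  [with P=21, S=-16]  = 425

425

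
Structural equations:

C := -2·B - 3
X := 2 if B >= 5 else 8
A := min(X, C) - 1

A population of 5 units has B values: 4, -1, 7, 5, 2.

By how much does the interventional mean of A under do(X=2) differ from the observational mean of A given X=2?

5.2

The intervention sets X=2 in all 5 units regardless of B. Recomputing A per unit gives -12, -2, -18, -14, -8; average -10.8.
Conditioning on X=2 selects the 2 unit(s) with B ∈ {7, 5}. Their A values: -18, -14. Mean = -16.
Difference = -10.8 − (-16) = 5.2.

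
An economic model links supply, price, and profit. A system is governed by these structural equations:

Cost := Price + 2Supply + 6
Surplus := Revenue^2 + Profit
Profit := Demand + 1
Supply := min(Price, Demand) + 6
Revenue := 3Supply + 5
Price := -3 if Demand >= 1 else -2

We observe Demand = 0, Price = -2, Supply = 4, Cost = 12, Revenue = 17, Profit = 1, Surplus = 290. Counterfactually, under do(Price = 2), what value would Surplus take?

Under do(Price=2), the mechanism Price := -3 if Demand >= 1 else -2 is discarded; Price is fixed at 2.
Supply = min(Price, Demand) + 6  [with Price=2, Demand=0]  = 6
Revenue = 3Supply + 5  [with Supply=6]  = 23
Profit = Demand + 1  [with Demand=0]  = 1
Surplus = Revenue^2 + Profit  [with Revenue=23, Profit=1]  = 530

530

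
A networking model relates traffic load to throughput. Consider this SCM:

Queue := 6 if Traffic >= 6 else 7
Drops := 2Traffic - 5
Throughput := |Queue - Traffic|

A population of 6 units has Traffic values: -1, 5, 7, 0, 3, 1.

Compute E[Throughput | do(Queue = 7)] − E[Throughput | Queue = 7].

-0.9

Under do(Queue=7), Queue's equation is replaced by Queue=7 for every unit. Per-unit Throughput: 8, 2, 0, 7, 4, 6. Mean = 4.5.
Conditioning on Queue=7 selects the 5 unit(s) with Traffic ∈ {-1, 5, 0, 3, 1}. Their Throughput values: 8, 2, 7, 4, 6. Mean = 5.4.
Difference = 4.5 − 5.4 = -0.9.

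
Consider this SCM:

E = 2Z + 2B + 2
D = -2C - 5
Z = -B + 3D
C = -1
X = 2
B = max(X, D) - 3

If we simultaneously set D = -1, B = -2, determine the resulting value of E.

-4

Setting D = -1, B = -2 by intervention discards those variables' equations.
Z = -B + 3D  [with B=-2, D=-1]  = -1
E = 2Z + 2B + 2  [with Z=-1, B=-2]  = -4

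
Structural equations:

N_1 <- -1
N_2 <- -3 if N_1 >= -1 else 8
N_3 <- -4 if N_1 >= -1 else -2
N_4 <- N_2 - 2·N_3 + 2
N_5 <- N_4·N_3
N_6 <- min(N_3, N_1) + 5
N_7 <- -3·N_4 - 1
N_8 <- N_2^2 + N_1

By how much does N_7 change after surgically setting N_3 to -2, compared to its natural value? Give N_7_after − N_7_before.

12

The intervention breaks the incoming arrows to N_3: N_3 <- -4 if N_1 >= -1 else -2 no longer applies, and N_3 = -2.
N_2 = -3 if N_1 >= -1 else 8  [with N_1=-1]  = -3
N_4 = N_2 - 2·N_3 + 2  [with N_2=-3, N_3=-2]  = 3
N_7 = -3·N_4 - 1  [with N_4=3]  = -10
Without intervention: N_2 = -3 if N_1 >= -1 else 8  [with N_1=-1]  = -3; N_3 = -4 if N_1 >= -1 else -2  [with N_1=-1]  = -4; N_4 = N_2 - 2·N_3 + 2  [with N_2=-3, N_3=-4]  = 7; N_7 = -3·N_4 - 1  [with N_4=7]  = -22.
Change = -10 − (-22) = 12.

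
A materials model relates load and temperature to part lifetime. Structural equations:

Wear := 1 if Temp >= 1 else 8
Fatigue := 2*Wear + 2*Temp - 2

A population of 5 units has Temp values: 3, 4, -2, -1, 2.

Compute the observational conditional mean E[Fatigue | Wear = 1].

6

E[Fatigue|Wear=1] averages over only the 3 units with Wear=1 (Temp = 3, 4, 2): Fatigue = 6, 8, 4, mean 6.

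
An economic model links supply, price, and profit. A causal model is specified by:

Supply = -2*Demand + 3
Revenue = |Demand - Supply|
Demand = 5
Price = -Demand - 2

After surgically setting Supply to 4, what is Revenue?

1

The intervention breaks the incoming arrows to Supply: Supply = -2*Demand + 3 no longer applies, and Supply = 4.
Revenue = |Demand - Supply|  [with Demand=5, Supply=4]  = 1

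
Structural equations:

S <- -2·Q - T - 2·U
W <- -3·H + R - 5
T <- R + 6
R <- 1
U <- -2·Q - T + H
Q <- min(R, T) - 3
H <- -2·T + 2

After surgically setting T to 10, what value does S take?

42

Under do(T=10), the mechanism T <- R + 6 is discarded; T is fixed at 10.
H = -2·T + 2  [with T=10]  = -18
Q = min(R, T) - 3  [with R=1, T=10]  = -2
U = -2·Q - T + H  [with Q=-2, T=10, H=-18]  = -24
S = -2·Q - T - 2·U  [with Q=-2, T=10, U=-24]  = 42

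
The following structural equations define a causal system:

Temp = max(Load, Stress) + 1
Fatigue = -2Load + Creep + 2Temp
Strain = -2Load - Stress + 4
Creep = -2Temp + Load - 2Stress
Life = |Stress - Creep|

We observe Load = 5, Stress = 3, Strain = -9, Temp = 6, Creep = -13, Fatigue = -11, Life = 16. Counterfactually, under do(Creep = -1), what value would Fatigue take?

The intervention breaks the incoming arrows to Creep: Creep = -2Temp + Load - 2Stress no longer applies, and Creep = -1.
Temp = max(Load, Stress) + 1  [with Load=5, Stress=3]  = 6
Fatigue = -2Load + Creep + 2Temp  [with Load=5, Creep=-1, Temp=6]  = 1

1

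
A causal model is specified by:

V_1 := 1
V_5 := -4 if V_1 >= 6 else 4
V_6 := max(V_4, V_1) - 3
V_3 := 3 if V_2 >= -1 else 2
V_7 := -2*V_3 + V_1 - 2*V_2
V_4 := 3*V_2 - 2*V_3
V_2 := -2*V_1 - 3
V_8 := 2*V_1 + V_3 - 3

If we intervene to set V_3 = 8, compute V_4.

The intervention breaks the incoming arrows to V_3: V_3 := 3 if V_2 >= -1 else 2 no longer applies, and V_3 = 8.
V_2 = -2*V_1 - 3  [with V_1=1]  = -5
V_4 = 3*V_2 - 2*V_3  [with V_2=-5, V_3=8]  = -31

-31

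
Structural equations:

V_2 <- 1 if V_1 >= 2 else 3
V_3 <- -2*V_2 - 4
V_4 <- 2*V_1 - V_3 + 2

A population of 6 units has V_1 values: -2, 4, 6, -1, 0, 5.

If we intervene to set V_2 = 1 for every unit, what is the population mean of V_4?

12

Under do(V_2=1), V_2's equation is replaced by V_2=1 for every unit. Per-unit V_4: 4, 16, 20, 6, 8, 18. Mean = 12.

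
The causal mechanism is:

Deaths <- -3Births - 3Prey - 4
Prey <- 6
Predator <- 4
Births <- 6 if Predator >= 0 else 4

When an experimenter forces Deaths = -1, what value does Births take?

Under do(Deaths=-1), the mechanism Deaths <- -3Births - 3Prey - 4 is discarded; Deaths is fixed at -1.
Since Births is not a descendant of the intervened variable, it is unaffected.
Births = 6 if Predator >= 0 else 4  [with Predator=4]  = 6

6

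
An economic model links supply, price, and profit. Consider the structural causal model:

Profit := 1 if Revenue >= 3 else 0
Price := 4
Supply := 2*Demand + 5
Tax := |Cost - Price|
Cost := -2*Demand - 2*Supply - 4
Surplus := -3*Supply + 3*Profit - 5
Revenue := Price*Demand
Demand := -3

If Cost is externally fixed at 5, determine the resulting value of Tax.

1

Under do(Cost=5), the mechanism Cost := -2*Demand - 2*Supply - 4 is discarded; Cost is fixed at 5.
Tax = |Cost - Price|  [with Cost=5, Price=4]  = 1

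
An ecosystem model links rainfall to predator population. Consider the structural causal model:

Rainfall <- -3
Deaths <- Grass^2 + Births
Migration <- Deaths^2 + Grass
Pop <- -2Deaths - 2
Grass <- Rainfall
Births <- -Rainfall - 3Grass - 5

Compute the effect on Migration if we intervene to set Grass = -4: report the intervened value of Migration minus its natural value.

do(Grass=-4) replaces the equation Grass <- Rainfall with the constant Grass = -4.
Births = -Rainfall - 3Grass - 5  [with Rainfall=-3, Grass=-4]  = 10
Deaths = Grass^2 + Births  [with Grass=-4, Births=10]  = 26
Migration = Deaths^2 + Grass  [with Deaths=26, Grass=-4]  = 672
Without intervention: Grass = Rainfall  [with Rainfall=-3]  = -3; Births = -Rainfall - 3Grass - 5  [with Rainfall=-3, Grass=-3]  = 7; Deaths = Grass^2 + Births  [with Grass=-3, Births=7]  = 16; Migration = Deaths^2 + Grass  [with Deaths=16, Grass=-3]  = 253.
Change = 672 − 253 = 419.

419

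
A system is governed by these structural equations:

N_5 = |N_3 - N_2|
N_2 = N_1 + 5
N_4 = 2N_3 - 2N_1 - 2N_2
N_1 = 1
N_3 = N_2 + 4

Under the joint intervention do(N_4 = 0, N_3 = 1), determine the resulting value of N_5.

The joint intervention fixes N_4 = 0, N_3 = 1, removing each variable's own equation.
N_2 = N_1 + 5  [with N_1=1]  = 6
N_5 = |N_3 - N_2|  [with N_3=1, N_2=6]  = 5

5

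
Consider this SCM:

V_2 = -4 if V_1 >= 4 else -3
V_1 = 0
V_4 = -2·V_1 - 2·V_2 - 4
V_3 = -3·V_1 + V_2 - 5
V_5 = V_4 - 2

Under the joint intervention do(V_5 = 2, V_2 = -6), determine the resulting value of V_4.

8

Setting V_5 = 2, V_2 = -6 by intervention discards those variables' equations.
V_4 = -2·V_1 - 2·V_2 - 4  [with V_1=0, V_2=-6]  = 8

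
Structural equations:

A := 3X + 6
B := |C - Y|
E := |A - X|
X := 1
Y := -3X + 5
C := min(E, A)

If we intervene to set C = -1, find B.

The intervention breaks the incoming arrows to C: C := min(E, A) no longer applies, and C = -1.
Y = -3X + 5  [with X=1]  = 2
B = |C - Y|  [with C=-1, Y=2]  = 3

3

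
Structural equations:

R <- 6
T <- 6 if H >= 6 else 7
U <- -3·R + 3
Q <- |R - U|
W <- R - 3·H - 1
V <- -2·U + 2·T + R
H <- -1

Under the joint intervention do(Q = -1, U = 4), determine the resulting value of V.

12

Setting Q = -1, U = 4 by intervention discards those variables' equations.
T = 6 if H >= 6 else 7  [with H=-1]  = 7
V = -2·U + 2·T + R  [with U=4, T=7, R=6]  = 12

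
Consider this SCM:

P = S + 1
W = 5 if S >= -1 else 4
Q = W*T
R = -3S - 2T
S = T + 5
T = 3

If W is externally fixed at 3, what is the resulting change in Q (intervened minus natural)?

The intervention breaks the incoming arrows to W: W = 5 if S >= -1 else 4 no longer applies, and W = 3.
Q = W*T  [with W=3, T=3]  = 9
Without intervention: S = T + 5  [with T=3]  = 8; W = 5 if S >= -1 else 4  [with S=8]  = 5; Q = W*T  [with W=5, T=3]  = 15.
Change = 9 − 15 = -6.

-6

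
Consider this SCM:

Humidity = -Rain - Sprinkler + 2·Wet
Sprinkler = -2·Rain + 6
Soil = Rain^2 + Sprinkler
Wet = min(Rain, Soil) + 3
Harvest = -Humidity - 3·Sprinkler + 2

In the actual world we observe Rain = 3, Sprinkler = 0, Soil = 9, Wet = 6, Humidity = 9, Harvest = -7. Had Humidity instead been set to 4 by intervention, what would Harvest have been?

The intervention breaks the incoming arrows to Humidity: Humidity = -Rain - Sprinkler + 2·Wet no longer applies, and Humidity = 4.
Sprinkler = -2·Rain + 6  [with Rain=3]  = 0
Harvest = -Humidity - 3·Sprinkler + 2  [with Humidity=4, Sprinkler=0]  = -2

-2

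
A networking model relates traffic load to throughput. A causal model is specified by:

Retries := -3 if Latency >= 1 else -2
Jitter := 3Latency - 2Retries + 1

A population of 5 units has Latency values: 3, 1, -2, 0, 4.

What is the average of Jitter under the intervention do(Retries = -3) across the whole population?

Every unit gets Retries=-3 under the intervention. Jitter values become 16, 10, 1, 7, 19; E[Jitter|do(Retries=-3)] = 10.6.

10.6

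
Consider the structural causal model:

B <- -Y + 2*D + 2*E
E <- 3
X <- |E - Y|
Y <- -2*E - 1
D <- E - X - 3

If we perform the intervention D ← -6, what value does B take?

Intervening sets D = -6 and removes its equation (D <- E - X - 3).
Y = -2*E - 1  [with E=3]  = -7
B = -Y + 2*D + 2*E  [with Y=-7, D=-6, E=3]  = 1

1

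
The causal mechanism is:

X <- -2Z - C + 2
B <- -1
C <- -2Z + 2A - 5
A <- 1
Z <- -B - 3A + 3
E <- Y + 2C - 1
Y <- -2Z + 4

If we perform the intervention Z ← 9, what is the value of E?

-57

The intervention breaks the incoming arrows to Z: Z <- -B - 3A + 3 no longer applies, and Z = 9.
Y = -2Z + 4  [with Z=9]  = -14
C = -2Z + 2A - 5  [with Z=9, A=1]  = -21
E = Y + 2C - 1  [with Y=-14, C=-21]  = -57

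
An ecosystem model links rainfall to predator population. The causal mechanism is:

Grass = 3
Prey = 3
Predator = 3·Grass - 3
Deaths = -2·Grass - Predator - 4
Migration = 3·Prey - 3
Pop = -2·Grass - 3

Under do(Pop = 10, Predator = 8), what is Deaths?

Under do(Pop = 10, Predator = 8), each intervened variable's structural equation is replaced by its fixed value.
Deaths = -2·Grass - Predator - 4  [with Grass=3, Predator=8]  = -18

-18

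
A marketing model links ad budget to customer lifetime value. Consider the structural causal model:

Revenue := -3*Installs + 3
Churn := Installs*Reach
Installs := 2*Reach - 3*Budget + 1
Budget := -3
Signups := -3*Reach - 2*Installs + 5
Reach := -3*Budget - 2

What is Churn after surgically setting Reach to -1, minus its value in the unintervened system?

do(Reach=-1) replaces the equation Reach := -3*Budget - 2 with the constant Reach = -1.
Installs = 2*Reach - 3*Budget + 1  [with Reach=-1, Budget=-3]  = 8
Churn = Installs*Reach  [with Installs=8, Reach=-1]  = -8
Without intervention: Reach = -3*Budget - 2  [with Budget=-3]  = 7; Installs = 2*Reach - 3*Budget + 1  [with Reach=7, Budget=-3]  = 24; Churn = Installs*Reach  [with Installs=24, Reach=7]  = 168.
Change = -8 − 168 = -176.

-176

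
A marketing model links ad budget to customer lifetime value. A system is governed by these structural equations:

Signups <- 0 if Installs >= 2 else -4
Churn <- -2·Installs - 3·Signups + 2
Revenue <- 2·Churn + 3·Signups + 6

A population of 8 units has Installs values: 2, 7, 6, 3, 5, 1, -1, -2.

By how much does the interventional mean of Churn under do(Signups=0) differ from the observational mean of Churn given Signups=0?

do(Signups=0) breaks Signups's dependence on Installs. With Signups=0 fixed, Churn across the units is -2, -12, -10, -4, -8, 0, 4, 6, mean -3.25.
Conditioning on Signups=0 selects the 5 unit(s) with Installs ∈ {2, 7, 6, 3, 5}. Their Churn values: -2, -12, -10, -4, -8. Mean = -7.2.
Difference = -3.25 − (-7.2) = 3.95.

3.95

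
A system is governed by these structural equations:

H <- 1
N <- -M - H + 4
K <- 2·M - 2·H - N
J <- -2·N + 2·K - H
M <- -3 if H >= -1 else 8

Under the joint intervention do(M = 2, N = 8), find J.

-29

Under do(M = 2, N = 8), each intervened variable's structural equation is replaced by its fixed value.
K = 2·M - 2·H - N  [with M=2, H=1, N=8]  = -6
J = -2·N + 2·K - H  [with N=8, K=-6, H=1]  = -29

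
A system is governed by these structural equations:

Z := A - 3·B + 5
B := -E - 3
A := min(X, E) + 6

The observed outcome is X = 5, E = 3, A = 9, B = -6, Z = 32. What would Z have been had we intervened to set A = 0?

23

do(A=0) replaces the equation A := min(X, E) + 6 with the constant A = 0.
B = -E - 3  [with E=3]  = -6
Z = A - 3·B + 5  [with A=0, B=-6]  = 23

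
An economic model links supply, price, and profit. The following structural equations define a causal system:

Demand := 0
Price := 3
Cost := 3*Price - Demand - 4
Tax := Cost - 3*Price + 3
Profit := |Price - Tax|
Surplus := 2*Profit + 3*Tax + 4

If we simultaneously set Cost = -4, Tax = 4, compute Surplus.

18

Setting Cost = -4, Tax = 4 by intervention discards those variables' equations.
Profit = |Price - Tax|  [with Price=3, Tax=4]  = 1
Surplus = 2*Profit + 3*Tax + 4  [with Profit=1, Tax=4]  = 18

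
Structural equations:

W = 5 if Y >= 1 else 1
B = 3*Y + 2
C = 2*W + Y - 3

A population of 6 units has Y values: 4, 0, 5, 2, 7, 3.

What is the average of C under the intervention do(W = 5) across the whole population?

10.5

Every unit gets W=5 under the intervention. C values become 11, 7, 12, 9, 14, 10; E[C|do(W=5)] = 10.5.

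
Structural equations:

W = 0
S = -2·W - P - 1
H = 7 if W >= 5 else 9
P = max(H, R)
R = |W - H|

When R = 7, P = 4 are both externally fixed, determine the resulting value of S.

-5

Setting R = 7, P = 4 by intervention discards those variables' equations.
S = -2·W - P - 1  [with W=0, P=4]  = -5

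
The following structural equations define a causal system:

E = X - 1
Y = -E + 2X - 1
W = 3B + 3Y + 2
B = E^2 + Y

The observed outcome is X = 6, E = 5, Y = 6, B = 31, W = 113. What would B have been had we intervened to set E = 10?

Under do(E=10), the mechanism E = X - 1 is discarded; E is fixed at 10.
Y = -E + 2X - 1  [with E=10, X=6]  = 1
B = E^2 + Y  [with E=10, Y=1]  = 101

101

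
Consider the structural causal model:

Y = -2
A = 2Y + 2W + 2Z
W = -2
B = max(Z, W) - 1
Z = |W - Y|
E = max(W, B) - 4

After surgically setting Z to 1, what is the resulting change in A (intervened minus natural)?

2

do(Z=1) replaces the equation Z = |W - Y| with the constant Z = 1.
A = 2Y + 2W + 2Z  [with Y=-2, W=-2, Z=1]  = -6
Without intervention: Z = |W - Y|  [with W=-2, Y=-2]  = 0; A = 2Y + 2W + 2Z  [with Y=-2, W=-2, Z=0]  = -8.
Change = -6 − (-8) = 2.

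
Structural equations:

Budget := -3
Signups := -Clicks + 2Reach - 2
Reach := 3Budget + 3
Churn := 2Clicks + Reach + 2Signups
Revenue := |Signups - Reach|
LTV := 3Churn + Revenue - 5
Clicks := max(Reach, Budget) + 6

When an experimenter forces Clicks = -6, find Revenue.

2

The intervention breaks the incoming arrows to Clicks: Clicks := max(Reach, Budget) + 6 no longer applies, and Clicks = -6.
Reach = 3Budget + 3  [with Budget=-3]  = -6
Signups = -Clicks + 2Reach - 2  [with Clicks=-6, Reach=-6]  = -8
Revenue = |Signups - Reach|  [with Signups=-8, Reach=-6]  = 2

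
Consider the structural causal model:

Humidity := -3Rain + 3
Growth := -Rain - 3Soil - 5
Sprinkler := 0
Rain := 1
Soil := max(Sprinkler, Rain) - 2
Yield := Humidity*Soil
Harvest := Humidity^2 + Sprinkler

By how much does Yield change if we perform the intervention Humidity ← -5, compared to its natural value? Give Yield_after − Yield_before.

The intervention breaks the incoming arrows to Humidity: Humidity := -3Rain + 3 no longer applies, and Humidity = -5.
Soil = max(Sprinkler, Rain) - 2  [with Sprinkler=0, Rain=1]  = -1
Yield = Humidity*Soil  [with Humidity=-5, Soil=-1]  = 5
Without intervention: Soil = max(Sprinkler, Rain) - 2  [with Sprinkler=0, Rain=1]  = -1; Humidity = -3Rain + 3  [with Rain=1]  = 0; Yield = Humidity*Soil  [with Humidity=0, Soil=-1]  = 0.
Change = 5 − 0 = 5.

5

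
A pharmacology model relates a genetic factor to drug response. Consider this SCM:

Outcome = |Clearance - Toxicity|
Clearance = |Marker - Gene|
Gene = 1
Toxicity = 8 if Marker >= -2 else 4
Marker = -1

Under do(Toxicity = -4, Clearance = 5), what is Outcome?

9

Setting Toxicity = -4, Clearance = 5 by intervention discards those variables' equations.
Outcome = |Clearance - Toxicity|  [with Clearance=5, Toxicity=-4]  = 9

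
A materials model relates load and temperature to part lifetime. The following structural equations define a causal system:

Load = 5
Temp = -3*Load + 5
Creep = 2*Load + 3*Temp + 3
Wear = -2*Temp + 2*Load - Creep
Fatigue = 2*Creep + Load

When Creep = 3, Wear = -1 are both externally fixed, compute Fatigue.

11

Setting Creep = 3, Wear = -1 by intervention discards those variables' equations.
Fatigue = 2*Creep + Load  [with Creep=3, Load=5]  = 11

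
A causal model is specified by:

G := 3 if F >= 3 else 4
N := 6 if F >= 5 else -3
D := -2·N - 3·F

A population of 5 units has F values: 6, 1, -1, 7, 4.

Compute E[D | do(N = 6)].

-22.2

Under do(N=6), N's equation is replaced by N=6 for every unit. Per-unit D: -30, -15, -9, -33, -24. Mean = -22.2.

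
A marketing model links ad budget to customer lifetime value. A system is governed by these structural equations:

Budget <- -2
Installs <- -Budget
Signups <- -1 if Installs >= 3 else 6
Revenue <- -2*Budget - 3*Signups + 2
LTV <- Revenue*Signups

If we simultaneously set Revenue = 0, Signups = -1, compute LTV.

The joint intervention fixes Revenue = 0, Signups = -1, removing each variable's own equation.
LTV = Revenue*Signups  [with Revenue=0, Signups=-1]  = 0

0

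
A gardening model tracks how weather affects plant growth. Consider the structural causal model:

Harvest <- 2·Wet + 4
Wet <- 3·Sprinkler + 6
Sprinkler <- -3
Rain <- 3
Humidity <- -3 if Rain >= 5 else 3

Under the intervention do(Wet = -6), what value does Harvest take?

do(Wet=-6) replaces the equation Wet <- 3·Sprinkler + 6 with the constant Wet = -6.
Harvest = 2·Wet + 4  [with Wet=-6]  = -8

-8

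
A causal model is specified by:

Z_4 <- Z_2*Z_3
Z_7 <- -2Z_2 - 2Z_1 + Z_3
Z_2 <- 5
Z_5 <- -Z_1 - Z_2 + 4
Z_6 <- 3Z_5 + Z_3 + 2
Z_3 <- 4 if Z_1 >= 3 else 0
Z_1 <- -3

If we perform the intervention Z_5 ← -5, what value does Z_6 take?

The intervention breaks the incoming arrows to Z_5: Z_5 <- -Z_1 - Z_2 + 4 no longer applies, and Z_5 = -5.
Z_3 = 4 if Z_1 >= 3 else 0  [with Z_1=-3]  = 0
Z_6 = 3Z_5 + Z_3 + 2  [with Z_5=-5, Z_3=0]  = -13

-13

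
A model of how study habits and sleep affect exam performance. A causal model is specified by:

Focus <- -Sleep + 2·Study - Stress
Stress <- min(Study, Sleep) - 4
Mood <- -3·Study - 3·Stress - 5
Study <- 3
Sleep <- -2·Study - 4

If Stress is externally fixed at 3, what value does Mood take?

-23

do(Stress=3) replaces the equation Stress <- min(Study, Sleep) - 4 with the constant Stress = 3.
Mood = -3·Study - 3·Stress - 5  [with Study=3, Stress=3]  = -23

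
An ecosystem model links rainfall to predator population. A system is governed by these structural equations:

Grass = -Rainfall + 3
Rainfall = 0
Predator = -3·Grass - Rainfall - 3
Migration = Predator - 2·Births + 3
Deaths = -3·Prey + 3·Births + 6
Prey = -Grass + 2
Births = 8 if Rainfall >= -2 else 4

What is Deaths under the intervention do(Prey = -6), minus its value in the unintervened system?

The intervention breaks the incoming arrows to Prey: Prey = -Grass + 2 no longer applies, and Prey = -6.
Births = 8 if Rainfall >= -2 else 4  [with Rainfall=0]  = 8
Deaths = -3·Prey + 3·Births + 6  [with Prey=-6, Births=8]  = 48
Without intervention: Grass = -Rainfall + 3  [with Rainfall=0]  = 3; Prey = -Grass + 2  [with Grass=3]  = -1; Births = 8 if Rainfall >= -2 else 4  [with Rainfall=0]  = 8; Deaths = -3·Prey + 3·Births + 6  [with Prey=-1, Births=8]  = 33.
Change = 48 − 33 = 15.

15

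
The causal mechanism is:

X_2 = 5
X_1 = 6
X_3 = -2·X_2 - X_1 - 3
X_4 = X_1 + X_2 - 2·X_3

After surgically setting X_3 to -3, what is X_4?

17

The intervention breaks the incoming arrows to X_3: X_3 = -2·X_2 - X_1 - 3 no longer applies, and X_3 = -3.
X_4 = X_1 + X_2 - 2·X_3  [with X_1=6, X_2=5, X_3=-3]  = 17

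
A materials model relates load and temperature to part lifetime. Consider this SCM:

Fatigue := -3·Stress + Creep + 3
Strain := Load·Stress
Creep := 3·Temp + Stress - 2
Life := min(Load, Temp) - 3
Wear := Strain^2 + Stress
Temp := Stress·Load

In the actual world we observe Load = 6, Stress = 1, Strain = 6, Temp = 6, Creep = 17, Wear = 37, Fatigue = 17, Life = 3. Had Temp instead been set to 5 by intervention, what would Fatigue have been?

The intervention breaks the incoming arrows to Temp: Temp := Stress·Load no longer applies, and Temp = 5.
Creep = 3·Temp + Stress - 2  [with Temp=5, Stress=1]  = 14
Fatigue = -3·Stress + Creep + 3  [with Stress=1, Creep=14]  = 14

14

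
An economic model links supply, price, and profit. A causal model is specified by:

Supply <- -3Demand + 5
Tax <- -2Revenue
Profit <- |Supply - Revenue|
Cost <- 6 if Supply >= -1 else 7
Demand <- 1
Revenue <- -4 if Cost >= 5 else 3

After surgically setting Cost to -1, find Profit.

The intervention breaks the incoming arrows to Cost: Cost <- 6 if Supply >= -1 else 7 no longer applies, and Cost = -1.
Supply = -3Demand + 5  [with Demand=1]  = 2
Revenue = -4 if Cost >= 5 else 3  [with Cost=-1]  = 3
Profit = |Supply - Revenue|  [with Supply=2, Revenue=3]  = 1

1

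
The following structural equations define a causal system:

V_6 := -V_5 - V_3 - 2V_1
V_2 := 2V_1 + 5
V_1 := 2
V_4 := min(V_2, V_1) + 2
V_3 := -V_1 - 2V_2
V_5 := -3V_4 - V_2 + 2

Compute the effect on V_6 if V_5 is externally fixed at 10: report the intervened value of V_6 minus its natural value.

-29

The intervention breaks the incoming arrows to V_5: V_5 := -3V_4 - V_2 + 2 no longer applies, and V_5 = 10.
V_2 = 2V_1 + 5  [with V_1=2]  = 9
V_3 = -V_1 - 2V_2  [with V_1=2, V_2=9]  = -20
V_6 = -V_5 - V_3 - 2V_1  [with V_5=10, V_3=-20, V_1=2]  = 6
Without intervention: V_2 = 2V_1 + 5  [with V_1=2]  = 9; V_3 = -V_1 - 2V_2  [with V_1=2, V_2=9]  = -20; V_4 = min(V_2, V_1) + 2  [with V_2=9, V_1=2]  = 4; V_5 = -3V_4 - V_2 + 2  [with V_4=4, V_2=9]  = -19; V_6 = -V_5 - V_3 - 2V_1  [with V_5=-19, V_3=-20, V_1=2]  = 35.
Change = 6 − 35 = -29.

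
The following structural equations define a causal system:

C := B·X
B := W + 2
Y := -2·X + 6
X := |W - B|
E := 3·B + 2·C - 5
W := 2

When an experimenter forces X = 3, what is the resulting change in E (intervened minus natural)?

The intervention breaks the incoming arrows to X: X := |W - B| no longer applies, and X = 3.
B = W + 2  [with W=2]  = 4
C = B·X  [with B=4, X=3]  = 12
E = 3·B + 2·C - 5  [with B=4, C=12]  = 31
Without intervention: B = W + 2  [with W=2]  = 4; X = |W - B|  [with W=2, B=4]  = 2; C = B·X  [with B=4, X=2]  = 8; E = 3·B + 2·C - 5  [with B=4, C=8]  = 23.
Change = 31 − 23 = 8.

8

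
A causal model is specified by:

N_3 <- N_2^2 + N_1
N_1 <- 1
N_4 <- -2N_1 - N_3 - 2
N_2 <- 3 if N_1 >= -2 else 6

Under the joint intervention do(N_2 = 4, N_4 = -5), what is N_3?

17

The joint intervention fixes N_2 = 4, N_4 = -5, removing each variable's own equation.
N_3 = N_2^2 + N_1  [with N_2=4, N_1=1]  = 17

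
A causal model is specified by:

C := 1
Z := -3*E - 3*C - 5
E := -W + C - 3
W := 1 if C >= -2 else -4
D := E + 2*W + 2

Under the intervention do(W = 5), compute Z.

do(W=5) replaces the equation W := 1 if C >= -2 else -4 with the constant W = 5.
E = -W + C - 3  [with W=5, C=1]  = -7
Z = -3*E - 3*C - 5  [with E=-7, C=1]  = 13

13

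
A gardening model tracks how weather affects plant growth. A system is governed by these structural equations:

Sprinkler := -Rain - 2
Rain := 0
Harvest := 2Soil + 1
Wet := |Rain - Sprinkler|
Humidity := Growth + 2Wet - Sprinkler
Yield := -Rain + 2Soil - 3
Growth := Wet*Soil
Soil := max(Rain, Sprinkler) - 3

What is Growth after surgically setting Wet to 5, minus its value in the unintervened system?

-9

Intervening sets Wet = 5 and removes its equation (Wet := |Rain - Sprinkler|).
Sprinkler = -Rain - 2  [with Rain=0]  = -2
Soil = max(Rain, Sprinkler) - 3  [with Rain=0, Sprinkler=-2]  = -3
Growth = Wet*Soil  [with Wet=5, Soil=-3]  = -15
Without intervention: Sprinkler = -Rain - 2  [with Rain=0]  = -2; Soil = max(Rain, Sprinkler) - 3  [with Rain=0, Sprinkler=-2]  = -3; Wet = |Rain - Sprinkler|  [with Rain=0, Sprinkler=-2]  = 2; Growth = Wet*Soil  [with Wet=2, Soil=-3]  = -6.
Change = -15 − (-6) = -9.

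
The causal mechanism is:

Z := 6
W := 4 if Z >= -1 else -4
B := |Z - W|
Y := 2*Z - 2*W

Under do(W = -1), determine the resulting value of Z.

6

Under do(W=-1), the mechanism W := 4 if Z >= -1 else -4 is discarded; W is fixed at -1.
Z is not downstream of the intervention, so its value is determined by the original equations.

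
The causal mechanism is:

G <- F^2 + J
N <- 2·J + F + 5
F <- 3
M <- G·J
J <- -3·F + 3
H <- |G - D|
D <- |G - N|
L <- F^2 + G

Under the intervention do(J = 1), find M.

10

Under do(J=1), the mechanism J <- -3·F + 3 is discarded; J is fixed at 1.
G = F^2 + J  [with F=3, J=1]  = 10
M = G·J  [with G=10, J=1]  = 10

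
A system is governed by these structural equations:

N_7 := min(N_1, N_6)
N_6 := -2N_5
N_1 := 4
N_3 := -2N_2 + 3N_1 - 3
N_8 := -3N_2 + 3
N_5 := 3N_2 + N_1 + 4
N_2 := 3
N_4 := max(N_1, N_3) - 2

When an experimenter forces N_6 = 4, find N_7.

Intervening sets N_6 = 4 and removes its equation (N_6 := -2N_5).
N_7 = min(N_1, N_6)  [with N_1=4, N_6=4]  = 4

4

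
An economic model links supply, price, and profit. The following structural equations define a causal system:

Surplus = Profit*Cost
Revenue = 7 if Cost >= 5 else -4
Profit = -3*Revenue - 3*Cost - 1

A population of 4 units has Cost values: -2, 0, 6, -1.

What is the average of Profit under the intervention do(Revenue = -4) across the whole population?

Under do(Revenue=-4), Revenue's equation is replaced by Revenue=-4 for every unit. Per-unit Profit: 17, 11, -7, 14. Mean = 8.75.

8.75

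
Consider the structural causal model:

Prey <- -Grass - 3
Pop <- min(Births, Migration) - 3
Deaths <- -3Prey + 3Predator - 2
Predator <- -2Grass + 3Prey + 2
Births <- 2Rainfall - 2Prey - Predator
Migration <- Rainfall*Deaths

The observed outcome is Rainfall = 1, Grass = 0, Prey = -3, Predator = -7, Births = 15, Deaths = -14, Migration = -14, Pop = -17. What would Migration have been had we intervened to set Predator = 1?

The intervention breaks the incoming arrows to Predator: Predator <- -2Grass + 3Prey + 2 no longer applies, and Predator = 1.
Prey = -Grass - 3  [with Grass=0]  = -3
Deaths = -3Prey + 3Predator - 2  [with Prey=-3, Predator=1]  = 10
Migration = Rainfall*Deaths  [with Rainfall=1, Deaths=10]  = 10

10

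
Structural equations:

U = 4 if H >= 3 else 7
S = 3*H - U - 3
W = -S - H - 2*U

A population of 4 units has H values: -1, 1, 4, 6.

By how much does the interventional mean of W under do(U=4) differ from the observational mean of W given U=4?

Every unit gets U=4 under the intervention. W values become 3, -5, -17, -25; E[W|do(U=4)] = -11.
Conditioning on U=4 selects the 2 unit(s) with H ∈ {4, 6}. Their W values: -17, -25. Mean = -21.
Difference = -11 − (-21) = 10.

10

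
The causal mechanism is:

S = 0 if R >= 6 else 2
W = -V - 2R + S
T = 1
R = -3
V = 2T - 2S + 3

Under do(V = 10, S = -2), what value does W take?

-6

The joint intervention fixes V = 10, S = -2, removing each variable's own equation.
W = -V - 2R + S  [with V=10, R=-3, S=-2]  = -6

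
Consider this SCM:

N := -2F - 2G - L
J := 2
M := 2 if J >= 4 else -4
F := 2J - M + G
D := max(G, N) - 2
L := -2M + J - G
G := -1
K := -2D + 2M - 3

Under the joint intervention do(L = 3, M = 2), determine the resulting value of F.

Under do(L = 3, M = 2), each intervened variable's structural equation is replaced by its fixed value.
F = 2J - M + G  [with J=2, M=2, G=-1]  = 1

1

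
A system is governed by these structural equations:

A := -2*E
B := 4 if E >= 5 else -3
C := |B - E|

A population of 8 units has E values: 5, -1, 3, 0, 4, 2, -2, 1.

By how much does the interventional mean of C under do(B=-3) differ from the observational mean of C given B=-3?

0.5

The intervention sets B=-3 in all 8 units regardless of E. Recomputing C per unit gives 8, 2, 6, 3, 7, 5, 1, 4; average 4.5.
Observing B=-3 restricts to units where B's equation naturally yields -3: E ∈ {-1, 3, 0, 4, 2, -2, 1}. In that subpopulation C = 2, 6, 3, 7, 5, 1, 4, mean 4.
Difference = 4.5 − 4 = 0.5.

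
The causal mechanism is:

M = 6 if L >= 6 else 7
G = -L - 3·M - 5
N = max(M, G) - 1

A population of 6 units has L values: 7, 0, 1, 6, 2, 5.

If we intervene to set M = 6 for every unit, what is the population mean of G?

-26.5

Under do(M=6), M's equation is replaced by M=6 for every unit. Per-unit G: -30, -23, -24, -29, -25, -28. Mean = -26.5.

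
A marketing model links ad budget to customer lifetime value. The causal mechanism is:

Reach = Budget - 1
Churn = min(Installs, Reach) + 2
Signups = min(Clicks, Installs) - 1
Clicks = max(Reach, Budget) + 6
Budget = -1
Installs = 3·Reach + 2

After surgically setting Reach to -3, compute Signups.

-8

do(Reach=-3) replaces the equation Reach = Budget - 1 with the constant Reach = -3.
Clicks = max(Reach, Budget) + 6  [with Reach=-3, Budget=-1]  = 5
Installs = 3·Reach + 2  [with Reach=-3]  = -7
Signups = min(Clicks, Installs) - 1  [with Clicks=5, Installs=-7]  = -8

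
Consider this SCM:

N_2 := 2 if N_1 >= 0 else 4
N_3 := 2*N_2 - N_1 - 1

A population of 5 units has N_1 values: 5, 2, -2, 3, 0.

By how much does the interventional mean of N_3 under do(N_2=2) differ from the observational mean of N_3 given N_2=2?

0.9

Under do(N_2=2), N_2's equation is replaced by N_2=2 for every unit. Per-unit N_3: -2, 1, 5, 0, 3. Mean = 1.4.
E[N_3|N_2=2] averages over only the 4 units with N_2=2 (N_1 = 5, 2, 3, 0): N_3 = -2, 1, 0, 3, mean 0.5.
Difference = 1.4 − 0.5 = 0.9.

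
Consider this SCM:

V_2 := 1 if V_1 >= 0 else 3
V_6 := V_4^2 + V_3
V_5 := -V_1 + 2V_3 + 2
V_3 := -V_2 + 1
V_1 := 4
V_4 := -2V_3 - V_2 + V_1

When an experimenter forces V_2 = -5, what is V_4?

Under do(V_2=-5), the mechanism V_2 := 1 if V_1 >= 0 else 3 is discarded; V_2 is fixed at -5.
V_3 = -V_2 + 1  [with V_2=-5]  = 6
V_4 = -2V_3 - V_2 + V_1  [with V_3=6, V_2=-5, V_1=4]  = -3

-3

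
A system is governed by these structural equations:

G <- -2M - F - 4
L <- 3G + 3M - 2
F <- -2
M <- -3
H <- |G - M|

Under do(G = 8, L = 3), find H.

The joint intervention fixes G = 8, L = 3, removing each variable's own equation.
H = |G - M|  [with G=8, M=-3]  = 11

11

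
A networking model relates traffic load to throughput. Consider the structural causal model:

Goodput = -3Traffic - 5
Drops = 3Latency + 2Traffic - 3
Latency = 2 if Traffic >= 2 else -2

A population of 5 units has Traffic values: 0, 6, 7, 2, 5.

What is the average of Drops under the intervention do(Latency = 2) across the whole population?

do(Latency=2) breaks Latency's dependence on Traffic. With Latency=2 fixed, Drops across the units is 3, 15, 17, 7, 13, mean 11.

11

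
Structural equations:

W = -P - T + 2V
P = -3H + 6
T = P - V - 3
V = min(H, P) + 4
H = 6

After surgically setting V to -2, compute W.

21

do(V=-2) replaces the equation V = min(H, P) + 4 with the constant V = -2.
P = -3H + 6  [with H=6]  = -12
T = P - V - 3  [with P=-12, V=-2]  = -13
W = -P - T + 2V  [with P=-12, T=-13, V=-2]  = 21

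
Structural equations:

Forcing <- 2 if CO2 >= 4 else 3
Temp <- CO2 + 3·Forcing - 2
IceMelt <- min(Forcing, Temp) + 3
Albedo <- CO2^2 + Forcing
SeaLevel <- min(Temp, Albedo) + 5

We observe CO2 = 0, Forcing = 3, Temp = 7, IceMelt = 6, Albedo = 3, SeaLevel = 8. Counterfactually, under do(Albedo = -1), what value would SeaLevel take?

4

The intervention breaks the incoming arrows to Albedo: Albedo <- CO2^2 + Forcing no longer applies, and Albedo = -1.
Forcing = 2 if CO2 >= 4 else 3  [with CO2=0]  = 3
Temp = CO2 + 3·Forcing - 2  [with CO2=0, Forcing=3]  = 7
SeaLevel = min(Temp, Albedo) + 5  [with Temp=7, Albedo=-1]  = 4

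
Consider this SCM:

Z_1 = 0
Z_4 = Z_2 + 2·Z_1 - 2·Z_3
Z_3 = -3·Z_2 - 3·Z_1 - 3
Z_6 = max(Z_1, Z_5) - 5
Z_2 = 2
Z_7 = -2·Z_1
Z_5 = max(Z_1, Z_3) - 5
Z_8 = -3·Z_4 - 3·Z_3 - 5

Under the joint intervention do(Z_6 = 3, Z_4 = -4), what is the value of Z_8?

Under do(Z_6 = 3, Z_4 = -4), each intervened variable's structural equation is replaced by its fixed value.
Z_3 = -3·Z_2 - 3·Z_1 - 3  [with Z_2=2, Z_1=0]  = -9
Z_8 = -3·Z_4 - 3·Z_3 - 5  [with Z_4=-4, Z_3=-9]  = 34

34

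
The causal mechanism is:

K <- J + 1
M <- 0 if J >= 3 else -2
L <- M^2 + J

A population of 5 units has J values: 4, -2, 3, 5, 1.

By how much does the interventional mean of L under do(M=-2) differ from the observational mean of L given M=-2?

Under do(M=-2), M's equation is replaced by M=-2 for every unit. Per-unit L: 8, 2, 7, 9, 5. Mean = 6.2.
E[L|M=-2] averages over only the 2 units with M=-2 (J = -2, 1): L = 2, 5, mean 3.5.
Difference = 6.2 − 3.5 = 2.7.

2.7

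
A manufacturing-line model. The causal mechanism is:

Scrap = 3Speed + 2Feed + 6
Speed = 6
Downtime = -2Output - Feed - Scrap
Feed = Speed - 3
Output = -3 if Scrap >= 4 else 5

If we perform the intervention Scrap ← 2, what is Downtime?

-15

do(Scrap=2) replaces the equation Scrap = 3Speed + 2Feed + 6 with the constant Scrap = 2.
Feed = Speed - 3  [with Speed=6]  = 3
Output = -3 if Scrap >= 4 else 5  [with Scrap=2]  = 5
Downtime = -2Output - Feed - Scrap  [with Output=5, Feed=3, Scrap=2]  = -15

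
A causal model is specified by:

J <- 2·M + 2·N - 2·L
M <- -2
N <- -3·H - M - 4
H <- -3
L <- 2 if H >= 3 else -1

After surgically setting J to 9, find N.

do(J=9) replaces the equation J <- 2·M + 2·N - 2·L with the constant J = 9.
N is not downstream of the intervention, so its value is determined by the original equations.
N = -3·H - M - 4  [with H=-3, M=-2]  = 7

7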